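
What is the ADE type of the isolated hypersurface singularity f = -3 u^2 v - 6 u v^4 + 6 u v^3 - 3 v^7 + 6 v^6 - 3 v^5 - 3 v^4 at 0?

D_5

The Hessian of f at 0 is [[0, 0], [0, 0]] with rank 0, so corank 2. A Groebner basis of the Jacobian ideal J(f) in C{u,v} is {u*v^2, -u*v + v^3, u^2 + 4*u*v}; counting standard monomials gives mu = 5. Corank 2; j^3 = -3*u^2*v has shape L^2 M (L != M), so D-series; mu = 5 gives D_5.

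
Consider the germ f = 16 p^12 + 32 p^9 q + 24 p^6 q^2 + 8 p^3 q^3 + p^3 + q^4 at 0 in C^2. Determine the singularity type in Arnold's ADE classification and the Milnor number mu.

Type E_{6}, Milnor number mu = 6.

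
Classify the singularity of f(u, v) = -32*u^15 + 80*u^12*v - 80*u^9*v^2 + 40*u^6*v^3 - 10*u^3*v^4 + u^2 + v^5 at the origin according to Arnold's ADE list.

The Hessian of f at 0 has rank 1. Corank 1: A-series; mu = 4 gives A_4.

A_{4}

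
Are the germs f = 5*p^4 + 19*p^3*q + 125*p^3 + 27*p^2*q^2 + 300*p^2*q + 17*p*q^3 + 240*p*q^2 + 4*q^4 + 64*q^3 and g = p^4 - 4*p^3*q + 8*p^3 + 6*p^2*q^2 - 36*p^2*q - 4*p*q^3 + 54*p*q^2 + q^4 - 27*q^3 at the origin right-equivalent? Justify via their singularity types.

No.

The Hessian of f at 0 has rank 0. Corank 2; j^3 = (5*p + 4*q)^3 is a perfect cube, so E-series; the 4-jet and mu = 7 give E_7. The Hessian of g at 0 has rank 0. Corank 2; j^3 = (2*p - 3*q)^3 is a perfect cube, so E-series; the 4-jet and mu = 6 give E_6. f is E_7 but g is E_6, hence not right-equivalent.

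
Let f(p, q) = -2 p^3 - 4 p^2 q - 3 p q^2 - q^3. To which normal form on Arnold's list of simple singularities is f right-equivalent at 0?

D_{4}

The Hessian of f at 0 has rank 0. Corank 2; j^3 = -(p + q)*(2*p^2 + 2*p*q + q^2) splits into three distinct lines over C (the quadratic factor has nonzero discriminant), so D_4.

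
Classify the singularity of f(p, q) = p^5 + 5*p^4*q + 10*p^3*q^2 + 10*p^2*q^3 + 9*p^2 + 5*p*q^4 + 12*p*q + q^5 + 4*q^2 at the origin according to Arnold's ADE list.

The Hessian of f at 0 has rank 1. Corank 1: A-series; mu = 4 gives A_4.

A_4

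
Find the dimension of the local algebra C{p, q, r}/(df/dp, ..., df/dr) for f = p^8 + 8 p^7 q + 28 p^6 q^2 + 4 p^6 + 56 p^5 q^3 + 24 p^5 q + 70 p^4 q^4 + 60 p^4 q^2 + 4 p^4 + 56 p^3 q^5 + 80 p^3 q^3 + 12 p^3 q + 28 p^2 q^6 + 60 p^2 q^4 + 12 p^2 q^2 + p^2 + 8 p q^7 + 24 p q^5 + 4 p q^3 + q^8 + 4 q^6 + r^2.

7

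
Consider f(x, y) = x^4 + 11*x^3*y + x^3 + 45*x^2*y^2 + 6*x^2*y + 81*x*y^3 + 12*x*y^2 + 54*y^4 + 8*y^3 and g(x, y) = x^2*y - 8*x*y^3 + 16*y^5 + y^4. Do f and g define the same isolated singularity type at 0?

The Hessian of f at 0 is [[0, 0], [0, 0]] with rank 0, so corank 2. A Groebner basis of the Jacobian ideal J(f) in C{x,y} is {3*x^2 + 12*x*y + y^4 + y^3 + 12*y^2, x^3 + 30*x^2 + 120*x*y + 18*y^3 + 120*y^2, x^2*y - 9*x^2 - 36*x*y - 7*y^3 - 36*y^2, 2*x^2 + x*y^2 + 8*x*y + 8*y^3/3 + 8*y^2}; counting standard monomials gives mu = 7. Corank 2; j^3 = (x + 2*y)^3 is a perfect cube, so E-series; the 4-jet and mu = 7 give E_7. The Hessian of g at 0 is [[0, 0], [0, 0]] with rank 0, so corank 2. A Groebner basis of the Jacobian ideal J(g) in C{x,y} is {x*y^2, -x*y/4 + y^3, x^2 + x*y}; counting standard monomials gives mu = 5. Corank 2; j^3 = x^2*y has shape L^2 M (L != M), so D-series; mu = 5 gives D_5. f is E_7 but g is D_5, hence not right-equivalent.

No.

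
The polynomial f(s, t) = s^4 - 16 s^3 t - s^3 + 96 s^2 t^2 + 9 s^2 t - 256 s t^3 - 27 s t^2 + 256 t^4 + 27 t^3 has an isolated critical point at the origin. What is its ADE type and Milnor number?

Type E6, Milnor number mu = 6.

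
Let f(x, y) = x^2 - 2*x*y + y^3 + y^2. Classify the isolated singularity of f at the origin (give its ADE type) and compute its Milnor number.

Type A2, Milnor number mu = 2.

The Hessian of f at 0 has rank 1. Corank 1: A-series; mu = 2 gives A_2.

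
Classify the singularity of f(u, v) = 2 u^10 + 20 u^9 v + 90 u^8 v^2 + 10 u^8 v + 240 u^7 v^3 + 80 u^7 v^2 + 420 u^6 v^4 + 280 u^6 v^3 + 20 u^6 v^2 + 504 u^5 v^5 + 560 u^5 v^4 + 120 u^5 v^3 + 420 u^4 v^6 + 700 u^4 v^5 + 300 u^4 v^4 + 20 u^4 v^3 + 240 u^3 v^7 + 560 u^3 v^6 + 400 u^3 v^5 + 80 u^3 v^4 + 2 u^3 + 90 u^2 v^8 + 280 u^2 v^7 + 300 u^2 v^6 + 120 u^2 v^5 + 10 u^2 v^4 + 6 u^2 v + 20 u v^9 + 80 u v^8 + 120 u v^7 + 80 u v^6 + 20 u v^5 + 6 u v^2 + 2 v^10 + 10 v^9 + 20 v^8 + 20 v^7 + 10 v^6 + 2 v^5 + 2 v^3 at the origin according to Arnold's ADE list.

E_8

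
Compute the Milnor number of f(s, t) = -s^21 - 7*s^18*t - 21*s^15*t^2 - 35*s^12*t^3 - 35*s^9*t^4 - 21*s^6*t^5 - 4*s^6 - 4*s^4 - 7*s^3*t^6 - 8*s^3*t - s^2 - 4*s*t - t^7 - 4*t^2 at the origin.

6

The Hessian of f at 0 has rank 1. Corank 1: A-series; mu = 6 gives A_6.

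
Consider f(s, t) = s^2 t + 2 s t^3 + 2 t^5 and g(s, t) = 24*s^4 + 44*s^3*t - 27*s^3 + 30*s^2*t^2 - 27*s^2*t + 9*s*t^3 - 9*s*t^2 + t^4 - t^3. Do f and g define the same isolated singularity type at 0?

No.

The Hessian of f at 0 is [[0, 0], [0, 0]] with rank 0, so corank 2. A Groebner basis of the Jacobian ideal J(f) in C{s,t} is {s^3, s^2*t, -s^2/4 + s*t^2, s*t + t^3}; counting standard monomials gives mu = 6. Corank 2; j^3 = s^2*t has shape L^2 M (L != M), so D-series; mu = 6 gives D_6. The Hessian of g at 0 is [[0, 0], [0, 0]] with rank 0, so corank 2. A Groebner basis of the Jacobian ideal J(g) in C{s,t} is {19683*s^2/4 + 6561*s*t/2 + t^4 - 27*t^3/4 + 2187*t^2/4, s^3 - 135*s^2/4 - 45*s*t/2 + t^3/12 - 15*t^2/4, s^2*t + 243*s^2/4 + 81*s*t/2 - 7*t^3/36 + 27*t^2/4, -81*s^2 + s*t^2 - 54*s*t + 4*t^3/9 - 9*t^2}; counting standard monomials gives mu = 7. Corank 2; j^3 = -(3*s + t)^3 is a perfect cube, so E-series; the 4-jet and mu = 7 give E_7. f is D_6 but g is E_7, hence not right-equivalent.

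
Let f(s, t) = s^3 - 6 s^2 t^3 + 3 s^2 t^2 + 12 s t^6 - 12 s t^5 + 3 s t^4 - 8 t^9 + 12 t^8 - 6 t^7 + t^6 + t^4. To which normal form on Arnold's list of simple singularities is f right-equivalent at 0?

The Hessian of f at 0 is [[0, 0], [0, 0]] with rank 0, so corank 2. A Groebner basis of the Jacobian ideal J(f) in C{s,t} is {s^3, s^2*t, s^2/2 + s*t^2, t^3}; counting standard monomials gives mu = 6. Corank 2; j^3 = s^3 is a perfect cube, so E-series; the 4-jet and mu = 6 give E_6.

E6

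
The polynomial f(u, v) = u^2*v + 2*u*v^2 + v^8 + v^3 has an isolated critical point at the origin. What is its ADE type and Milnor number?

Type D9, Milnor number mu = 9.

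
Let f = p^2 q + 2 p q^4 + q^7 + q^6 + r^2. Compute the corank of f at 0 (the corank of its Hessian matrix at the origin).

The Hessian at 0 is [[0, 0, 0], [0, 0, 0], [0, 0, 2]] of rank 1; hence corank 2.

2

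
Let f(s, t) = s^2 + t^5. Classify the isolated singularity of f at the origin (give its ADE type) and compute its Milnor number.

The Hessian of f at 0 has rank 1. Corank 1: A-series; mu = 4 gives A_4.

Type A4, Milnor number mu = 4.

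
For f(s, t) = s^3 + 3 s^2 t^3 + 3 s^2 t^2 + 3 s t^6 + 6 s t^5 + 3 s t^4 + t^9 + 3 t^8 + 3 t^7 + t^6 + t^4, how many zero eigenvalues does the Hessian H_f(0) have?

2

Hessian at 0 has rank 0.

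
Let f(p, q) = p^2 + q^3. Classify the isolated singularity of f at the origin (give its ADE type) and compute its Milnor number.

Type A_{2}, Milnor number mu = 2.

The Hessian of f at 0 is [[2, 0], [0, 0]] with rank 1, so corank 1. A Groebner basis of the Jacobian ideal J(f) in C{p,q} is {q^2, p}; counting standard monomials gives mu = 2. Corank 1: A-series; mu = 2 gives A_2.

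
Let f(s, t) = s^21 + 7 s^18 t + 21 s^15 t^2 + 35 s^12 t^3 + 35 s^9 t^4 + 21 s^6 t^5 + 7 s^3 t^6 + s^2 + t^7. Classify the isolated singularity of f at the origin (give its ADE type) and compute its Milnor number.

The Hessian of f at 0 has rank 1. Corank 1: A-series; mu = 6 gives A_6.

Type A6, Milnor number mu = 6.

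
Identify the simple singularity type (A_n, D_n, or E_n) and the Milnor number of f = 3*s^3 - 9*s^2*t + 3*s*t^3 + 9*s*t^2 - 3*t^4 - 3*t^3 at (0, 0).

Type E_{7}, Milnor number mu = 7.

The Hessian of f at 0 has rank 0. Corank 2; j^3 = 3*(s - t)^3 is a perfect cube, so E-series; the 4-jet and mu = 7 give E_7.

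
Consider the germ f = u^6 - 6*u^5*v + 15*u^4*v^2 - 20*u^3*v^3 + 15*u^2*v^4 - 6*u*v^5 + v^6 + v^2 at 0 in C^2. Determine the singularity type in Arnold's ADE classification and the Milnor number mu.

Type A_{5}, Milnor number mu = 5.

The Hessian of f at 0 is [[0, 0], [0, 2]] with rank 1, so corank 1. A Groebner basis of the Jacobian ideal J(f) in C{u,v} is {u^5, v}; counting standard monomials gives mu = 5. Corank 1: A-series; mu = 5 gives A_5.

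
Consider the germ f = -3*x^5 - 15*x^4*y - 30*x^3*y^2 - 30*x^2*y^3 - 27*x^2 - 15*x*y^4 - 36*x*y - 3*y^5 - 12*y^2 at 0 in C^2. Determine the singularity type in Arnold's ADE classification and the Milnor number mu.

Type A_{4}, Milnor number mu = 4.

The Hessian of f at 0 is [[-54, -36], [-36, -24]] with rank 1, so corank 1. A Groebner basis of the Jacobian ideal J(f) in C{x,y} is {y^4, x + 2*y/3}; counting standard monomials gives mu = 4. Corank 1: A-series; mu = 4 gives A_4.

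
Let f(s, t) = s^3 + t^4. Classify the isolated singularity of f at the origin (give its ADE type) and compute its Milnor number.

Type E_{6}, Milnor number mu = 6.

The Hessian of f at 0 has rank 0. Corank 2; j^3 = s^3 is a perfect cube, so E-series; the 4-jet and mu = 6 give E_6.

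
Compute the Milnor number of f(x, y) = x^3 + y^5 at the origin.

8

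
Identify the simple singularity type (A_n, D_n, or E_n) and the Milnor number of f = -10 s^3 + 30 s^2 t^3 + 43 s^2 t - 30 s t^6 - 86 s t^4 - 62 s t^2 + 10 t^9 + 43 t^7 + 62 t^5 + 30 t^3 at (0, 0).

The Hessian of f at 0 is [[0, 0], [0, 0]] with rank 0, so corank 2. A Groebner basis of the Jacobian ideal J(f) in C{s,t} is {t^3, s^2 - 26*t^2/11, s*t - 17*t^2/11}; counting standard monomials gives mu = 4. Corank 2; j^3 = -(2*s - 3*t)*(5*s^2 - 14*s*t + 10*t^2) splits into three distinct lines over C (the quadratic factor has nonzero discriminant), so D_4.

Type D_4, Milnor number mu = 4.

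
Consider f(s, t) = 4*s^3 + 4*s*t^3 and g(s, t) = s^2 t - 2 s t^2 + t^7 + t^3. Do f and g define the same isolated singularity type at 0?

No.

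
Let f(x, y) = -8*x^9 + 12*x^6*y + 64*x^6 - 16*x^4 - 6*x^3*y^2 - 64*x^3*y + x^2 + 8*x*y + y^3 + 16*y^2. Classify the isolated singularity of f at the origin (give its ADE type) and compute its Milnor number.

Type A_{2}, Milnor number mu = 2.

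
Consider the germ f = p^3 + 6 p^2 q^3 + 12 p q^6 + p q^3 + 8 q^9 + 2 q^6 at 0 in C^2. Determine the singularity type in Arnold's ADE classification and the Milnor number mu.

Type E_{7}, Milnor number mu = 7.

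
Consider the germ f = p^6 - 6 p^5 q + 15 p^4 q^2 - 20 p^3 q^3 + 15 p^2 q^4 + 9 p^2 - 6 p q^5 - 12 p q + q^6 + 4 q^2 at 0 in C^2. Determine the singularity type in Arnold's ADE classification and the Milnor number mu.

The Hessian of f at 0 is [[18, -12], [-12, 8]] with rank 1, so corank 1. A Groebner basis of the Jacobian ideal J(f) in C{p,q} is {q^5, p - 2*q/3}; counting standard monomials gives mu = 5. Corank 1: A-series; mu = 5 gives A_5.

Type A_{5}, Milnor number mu = 5.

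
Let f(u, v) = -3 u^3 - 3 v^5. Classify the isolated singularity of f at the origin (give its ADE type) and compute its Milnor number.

The Hessian of f at 0 has rank 0. Corank 2; j^3 = -3*u^3 is a perfect cube, so E-series; the 5-jet and mu = 8 give E_8.

Type E8, Milnor number mu = 8.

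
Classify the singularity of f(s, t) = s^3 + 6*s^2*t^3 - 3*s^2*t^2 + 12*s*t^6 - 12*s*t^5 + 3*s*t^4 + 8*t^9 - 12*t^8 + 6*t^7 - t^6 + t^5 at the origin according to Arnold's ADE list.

The Hessian of f at 0 is [[0, 0], [0, 0]] with rank 0, so corank 2. A Groebner basis of the Jacobian ideal J(f) in C{s,t} is {s^2/4 + s*t^3 - s*t^2/2, t^4, s^3, s^2*t + s^2/2 - s*t^2}; counting standard monomials gives mu = 8. Corank 2; j^3 = s^3 is a perfect cube, so E-series; the 5-jet and mu = 8 give E_8.

E_8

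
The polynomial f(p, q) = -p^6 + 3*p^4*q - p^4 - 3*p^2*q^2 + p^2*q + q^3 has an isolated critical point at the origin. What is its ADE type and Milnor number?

The Hessian of f at 0 is [[0, 0], [0, 0]] with rank 0, so corank 2. A Groebner basis of the Jacobian ideal J(f) in C{p,q} is {q^3, p^2 + 3*q^2, p*q}; counting standard monomials gives mu = 4. Corank 2; j^3 = q*(p^2 + q^2) splits into three distinct lines over C (the quadratic factor has nonzero discriminant), so D_4.

Type D_{4}, Milnor number mu = 4.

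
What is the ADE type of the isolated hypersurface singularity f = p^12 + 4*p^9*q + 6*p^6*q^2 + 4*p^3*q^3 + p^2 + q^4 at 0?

The Hessian of f at 0 has rank 1. Corank 1: A-series; mu = 3 gives A_3.

A_3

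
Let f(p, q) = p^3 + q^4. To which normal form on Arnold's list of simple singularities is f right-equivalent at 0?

E_{6}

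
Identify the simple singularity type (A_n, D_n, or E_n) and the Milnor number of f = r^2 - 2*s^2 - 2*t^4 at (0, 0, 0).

The Hessian of f at 0 has rank 2. Corank 1: A-series; mu = 3 gives A_3.

Type A3, Milnor number mu = 3.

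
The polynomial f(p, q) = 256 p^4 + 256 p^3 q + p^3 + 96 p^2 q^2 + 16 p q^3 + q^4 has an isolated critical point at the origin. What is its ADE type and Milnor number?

Type E_{6}, Milnor number mu = 6.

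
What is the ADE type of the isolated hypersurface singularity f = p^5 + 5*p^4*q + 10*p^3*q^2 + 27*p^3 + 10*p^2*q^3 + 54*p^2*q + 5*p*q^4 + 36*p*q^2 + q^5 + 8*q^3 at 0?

The Hessian of f at 0 is [[0, 0], [0, 0]] with rank 0, so corank 2. A Groebner basis of the Jacobian ideal J(f) in C{p,q} is {q^5, p*q^3 + 3*q^4/4, p^2 + 4*p*q/3 + 4*q^2/9}; counting standard monomials gives mu = 8. Corank 2; j^3 = (3*p + 2*q)^3 is a perfect cube, so E-series; the 5-jet and mu = 8 give E_8.

E_{8}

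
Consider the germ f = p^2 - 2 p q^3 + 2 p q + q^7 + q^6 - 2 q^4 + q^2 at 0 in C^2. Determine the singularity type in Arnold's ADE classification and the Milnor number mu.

Type A6, Milnor number mu = 6.

The Hessian of f at 0 has rank 1. Corank 1: A-series; mu = 6 gives A_6.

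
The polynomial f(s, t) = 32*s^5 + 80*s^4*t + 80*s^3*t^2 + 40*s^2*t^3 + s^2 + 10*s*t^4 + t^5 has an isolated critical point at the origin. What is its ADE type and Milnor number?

Type A_4, Milnor number mu = 4.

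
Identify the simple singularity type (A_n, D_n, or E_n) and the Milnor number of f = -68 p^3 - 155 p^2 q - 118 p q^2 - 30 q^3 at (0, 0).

The Hessian of f at 0 is [[0, 0], [0, 0]] with rank 0, so corank 2. A Groebner basis of the Jacobian ideal J(f) in C{p,q} is {q^3, p^2 - 26*q^2/47, p*q + 35*q^2/47}; counting standard monomials gives mu = 4. Corank 2; j^3 = -(4*p + 3*q)*(17*p^2 + 26*p*q + 10*q^2) splits into three distinct lines over C (the quadratic factor has nonzero discriminant), so D_4.

Type D_4, Milnor number mu = 4.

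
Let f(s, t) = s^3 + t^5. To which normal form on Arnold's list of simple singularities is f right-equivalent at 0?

E_{8}

The Hessian of f at 0 is [[0, 0], [0, 0]] with rank 0, so corank 2. A Groebner basis of the Jacobian ideal J(f) in C{s,t} is {t^4, s^2}; counting standard monomials gives mu = 8. Corank 2; j^3 = s^3 is a perfect cube, so E-series; the 5-jet and mu = 8 give E_8.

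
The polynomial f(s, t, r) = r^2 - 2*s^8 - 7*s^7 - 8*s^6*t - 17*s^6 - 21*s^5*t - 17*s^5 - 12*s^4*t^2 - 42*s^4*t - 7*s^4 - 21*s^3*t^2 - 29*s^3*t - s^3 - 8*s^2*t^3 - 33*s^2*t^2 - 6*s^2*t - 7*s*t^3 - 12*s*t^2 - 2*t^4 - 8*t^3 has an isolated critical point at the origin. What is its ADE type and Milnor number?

The Hessian of f at 0 has rank 1. Corank 2; j^3 = -(s + 2*t)^3 is a perfect cube, so E-series; the 4-jet and mu = 7 give E_7.

Type E_7, Milnor number mu = 7.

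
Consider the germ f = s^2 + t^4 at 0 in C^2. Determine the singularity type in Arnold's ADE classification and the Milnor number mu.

Type A_{3}, Milnor number mu = 3.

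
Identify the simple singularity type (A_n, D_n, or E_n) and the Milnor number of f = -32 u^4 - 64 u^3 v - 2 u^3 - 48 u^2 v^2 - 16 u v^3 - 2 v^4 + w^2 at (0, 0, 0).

The Hessian of f at 0 has rank 1. Corank 2; j^3 = -2*u^3 is a perfect cube, so E-series; the 4-jet and mu = 6 give E_6.

Type E_{6}, Milnor number mu = 6.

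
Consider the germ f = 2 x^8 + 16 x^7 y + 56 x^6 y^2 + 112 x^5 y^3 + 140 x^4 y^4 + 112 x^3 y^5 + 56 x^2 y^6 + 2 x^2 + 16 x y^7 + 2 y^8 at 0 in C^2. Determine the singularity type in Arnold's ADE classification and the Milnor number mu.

Type A7, Milnor number mu = 7.

The Hessian of f at 0 has rank 1. Corank 1: A-series; mu = 7 gives A_7.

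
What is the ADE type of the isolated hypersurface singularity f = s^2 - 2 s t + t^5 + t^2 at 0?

The Hessian of f at 0 is [[2, -2], [-2, 2]] with rank 1, so corank 1. A Groebner basis of the Jacobian ideal J(f) in C{s,t} is {t^4, s - t}; counting standard monomials gives mu = 4. Corank 1: A-series; mu = 4 gives A_4.

A4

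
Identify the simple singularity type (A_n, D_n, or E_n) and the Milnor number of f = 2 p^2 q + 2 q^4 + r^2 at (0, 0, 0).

Type D_5, Milnor number mu = 5.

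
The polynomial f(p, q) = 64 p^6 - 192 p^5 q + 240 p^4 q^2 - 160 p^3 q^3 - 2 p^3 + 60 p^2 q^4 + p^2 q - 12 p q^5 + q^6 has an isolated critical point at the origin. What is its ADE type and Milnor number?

The Hessian of f at 0 has rank 0. Corank 2; j^3 = -p^2*(2*p - q) has shape L^2 M (L != M), so D-series; mu = 7 gives D_7.

Type D7, Milnor number mu = 7.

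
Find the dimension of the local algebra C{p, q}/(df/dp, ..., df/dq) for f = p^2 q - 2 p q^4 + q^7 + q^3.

4

The Hessian of f at 0 is [[0, 0], [0, 0]] with rank 0, so corank 2. A Groebner basis of the Jacobian ideal J(f) in C{p,q} is {q^3, p^2 + 3*q^2, p*q}; counting standard monomials gives mu = 4. Corank 2; j^3 = q*(p^2 + q^2) splits into three distinct lines over C (the quadratic factor has nonzero discriminant), so D_4.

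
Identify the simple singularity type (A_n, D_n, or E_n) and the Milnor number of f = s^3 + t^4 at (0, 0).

The Hessian of f at 0 is [[0, 0], [0, 0]] with rank 0, so corank 2. A Groebner basis of the Jacobian ideal J(f) in C{s,t} is {t^3, s^2}; counting standard monomials gives mu = 6. Corank 2; j^3 = s^3 is a perfect cube, so E-series; the 4-jet and mu = 6 give E_6.

Type E6, Milnor number mu = 6.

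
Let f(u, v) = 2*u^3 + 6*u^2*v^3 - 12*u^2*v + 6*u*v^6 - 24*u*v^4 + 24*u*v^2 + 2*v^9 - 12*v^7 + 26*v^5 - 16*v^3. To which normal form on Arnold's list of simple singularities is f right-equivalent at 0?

E8

The Hessian of f at 0 has rank 0. Corank 2; j^3 = 2*(u - 2*v)^3 is a perfect cube, so E-series; the 5-jet and mu = 8 give E_8.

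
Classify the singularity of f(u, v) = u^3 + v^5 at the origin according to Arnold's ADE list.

The Hessian of f at 0 has rank 0. Corank 2; j^3 = u^3 is a perfect cube, so E-series; the 5-jet and mu = 8 give E_8.

E_8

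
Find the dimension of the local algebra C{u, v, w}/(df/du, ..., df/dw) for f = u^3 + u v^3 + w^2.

7

The Hessian of f at 0 is [[0, 0, 0], [0, 0, 0], [0, 0, 2]] with rank 1, so corank 2. A Groebner basis of the Jacobian ideal J(f) in C{u,v,w} is {u^3, u*v^2, 3*u^2 + v^3, w}; counting standard monomials gives mu = 7. Corank 2; j^3 = u^3 is a perfect cube, so E-series; the 4-jet and mu = 7 give E_7.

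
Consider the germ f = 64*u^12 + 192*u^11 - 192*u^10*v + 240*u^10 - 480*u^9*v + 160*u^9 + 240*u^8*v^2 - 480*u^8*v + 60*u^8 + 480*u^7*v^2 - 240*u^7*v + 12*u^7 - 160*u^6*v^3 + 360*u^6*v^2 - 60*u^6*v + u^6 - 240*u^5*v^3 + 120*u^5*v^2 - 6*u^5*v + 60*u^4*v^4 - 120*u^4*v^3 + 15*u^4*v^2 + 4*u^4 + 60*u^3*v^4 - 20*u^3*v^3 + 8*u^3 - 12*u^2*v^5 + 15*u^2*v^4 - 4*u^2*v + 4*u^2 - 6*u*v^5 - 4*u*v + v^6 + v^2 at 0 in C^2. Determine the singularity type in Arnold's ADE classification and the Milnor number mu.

The Hessian of f at 0 has rank 1. Corank 1: A-series; mu = 5 gives A_5.

Type A_5, Milnor number mu = 5.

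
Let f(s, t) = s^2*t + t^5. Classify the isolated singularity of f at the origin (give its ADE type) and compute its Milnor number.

Type D_{6}, Milnor number mu = 6.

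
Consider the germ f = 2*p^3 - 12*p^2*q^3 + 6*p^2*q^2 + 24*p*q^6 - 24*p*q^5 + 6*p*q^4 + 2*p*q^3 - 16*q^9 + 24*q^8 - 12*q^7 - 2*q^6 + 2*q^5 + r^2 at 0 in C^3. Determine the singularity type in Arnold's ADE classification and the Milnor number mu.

The Hessian of f at 0 is [[0, 0, 0], [0, 0, 0], [0, 0, 2]] with rank 1, so corank 2. A Groebner basis of the Jacobian ideal J(f) in C{p,q,r} is {-p^2 + q^4 - q^3/3, p^3, p^2*q + p^2/3 + q^3/9, p^2 + p*q^2 + q^3/3, r}; counting standard monomials gives mu = 7. Corank 2; j^3 = 2*p^3 is a perfect cube, so E-series; the 4-jet and mu = 7 give E_7.

Type E_7, Milnor number mu = 7.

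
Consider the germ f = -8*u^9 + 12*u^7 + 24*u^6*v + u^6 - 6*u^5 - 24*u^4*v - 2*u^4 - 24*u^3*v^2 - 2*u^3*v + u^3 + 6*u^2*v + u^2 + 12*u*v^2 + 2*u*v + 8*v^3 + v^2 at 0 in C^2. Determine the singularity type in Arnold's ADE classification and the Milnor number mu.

The Hessian of f at 0 has rank 1. Corank 1: A-series; mu = 2 gives A_2.

Type A2, Milnor number mu = 2.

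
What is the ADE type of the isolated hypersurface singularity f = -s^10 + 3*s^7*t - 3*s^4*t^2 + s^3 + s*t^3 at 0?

E_{7}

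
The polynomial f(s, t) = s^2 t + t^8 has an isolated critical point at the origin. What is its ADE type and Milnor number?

The Hessian of f at 0 has rank 0. Corank 2; j^3 = s^2*t has shape L^2 M (L != M), so D-series; mu = 9 gives D_9.

Type D_9, Milnor number mu = 9.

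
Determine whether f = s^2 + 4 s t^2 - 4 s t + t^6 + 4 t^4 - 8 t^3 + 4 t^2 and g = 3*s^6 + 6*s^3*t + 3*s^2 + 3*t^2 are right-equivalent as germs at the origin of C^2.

No.

The Hessian of f at 0 has rank 1. Corank 1: A-series; mu = 5 gives A_5. The Hessian of g at 0 has rank 2. Corank 0: nondegenerate Morse point, so A_1. f is A_5 but g is A_1, hence not right-equivalent.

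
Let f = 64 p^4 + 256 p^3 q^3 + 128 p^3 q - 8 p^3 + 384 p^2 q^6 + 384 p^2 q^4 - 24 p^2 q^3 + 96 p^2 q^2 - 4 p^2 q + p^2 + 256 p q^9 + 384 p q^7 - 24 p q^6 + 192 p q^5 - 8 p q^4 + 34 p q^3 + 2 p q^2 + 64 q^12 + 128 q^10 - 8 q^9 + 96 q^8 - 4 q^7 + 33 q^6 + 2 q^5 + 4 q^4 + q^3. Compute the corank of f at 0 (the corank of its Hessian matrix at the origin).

1

Hessian at 0 has rank 1.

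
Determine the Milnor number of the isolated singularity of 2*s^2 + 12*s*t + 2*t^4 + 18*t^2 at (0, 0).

3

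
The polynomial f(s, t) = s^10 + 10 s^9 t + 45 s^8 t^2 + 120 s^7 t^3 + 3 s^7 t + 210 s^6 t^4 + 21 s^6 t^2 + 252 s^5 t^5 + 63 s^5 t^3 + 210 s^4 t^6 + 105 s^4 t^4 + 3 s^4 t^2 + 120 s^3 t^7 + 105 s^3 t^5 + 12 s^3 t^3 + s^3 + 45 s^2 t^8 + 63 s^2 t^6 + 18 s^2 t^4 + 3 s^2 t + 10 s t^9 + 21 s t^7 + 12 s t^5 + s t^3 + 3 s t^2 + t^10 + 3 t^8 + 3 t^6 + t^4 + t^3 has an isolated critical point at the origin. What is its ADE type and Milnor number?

The Hessian of f at 0 has rank 0. Corank 2; j^3 = (s + t)^3 is a perfect cube, so E-series; the 4-jet and mu = 7 give E_7.

Type E_7, Milnor number mu = 7.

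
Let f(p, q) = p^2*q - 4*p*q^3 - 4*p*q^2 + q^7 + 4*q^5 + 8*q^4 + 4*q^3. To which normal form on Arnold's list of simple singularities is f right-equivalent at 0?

The Hessian of f at 0 has rank 0. Corank 2; j^3 = q*(p - 2*q)^2 has shape L^2 M (L != M), so D-series; mu = 8 gives D_8.

D8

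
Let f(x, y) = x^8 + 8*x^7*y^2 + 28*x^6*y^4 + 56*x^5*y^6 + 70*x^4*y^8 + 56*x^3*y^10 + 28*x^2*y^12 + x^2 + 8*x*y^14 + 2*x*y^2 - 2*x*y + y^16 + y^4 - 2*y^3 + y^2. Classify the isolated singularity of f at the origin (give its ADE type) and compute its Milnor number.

Type A_{7}, Milnor number mu = 7.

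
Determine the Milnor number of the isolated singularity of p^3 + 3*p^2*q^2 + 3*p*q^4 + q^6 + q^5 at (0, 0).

8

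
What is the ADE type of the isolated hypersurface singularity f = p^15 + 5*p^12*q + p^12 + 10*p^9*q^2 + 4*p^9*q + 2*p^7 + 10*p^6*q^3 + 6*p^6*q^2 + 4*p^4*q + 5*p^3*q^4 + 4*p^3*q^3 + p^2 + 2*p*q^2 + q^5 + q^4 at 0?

The Hessian of f at 0 has rank 1. Corank 1: A-series; mu = 4 gives A_4.

A4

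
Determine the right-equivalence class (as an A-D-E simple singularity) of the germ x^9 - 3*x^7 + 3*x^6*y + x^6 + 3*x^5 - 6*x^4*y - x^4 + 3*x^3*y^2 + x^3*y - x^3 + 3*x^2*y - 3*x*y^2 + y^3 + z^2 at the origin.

E_{7}

The Hessian of f at 0 has rank 1. Corank 2; j^3 = -(x - y)^3 is a perfect cube, so E-series; the 4-jet and mu = 7 give E_7.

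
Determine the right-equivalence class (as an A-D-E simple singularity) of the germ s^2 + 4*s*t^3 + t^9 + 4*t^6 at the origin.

The Hessian of f at 0 is [[2, 0], [0, 0]] with rank 1, so corank 1. A Groebner basis of the Jacobian ideal J(f) in C{s,t} is {s^2*t^2, s^3, s/2 + t^3}; counting standard monomials gives mu = 8. Corank 1: A-series; mu = 8 gives A_8.

A_8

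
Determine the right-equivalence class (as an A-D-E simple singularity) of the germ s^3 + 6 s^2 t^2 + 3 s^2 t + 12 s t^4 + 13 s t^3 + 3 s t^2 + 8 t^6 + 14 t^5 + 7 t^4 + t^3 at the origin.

E_7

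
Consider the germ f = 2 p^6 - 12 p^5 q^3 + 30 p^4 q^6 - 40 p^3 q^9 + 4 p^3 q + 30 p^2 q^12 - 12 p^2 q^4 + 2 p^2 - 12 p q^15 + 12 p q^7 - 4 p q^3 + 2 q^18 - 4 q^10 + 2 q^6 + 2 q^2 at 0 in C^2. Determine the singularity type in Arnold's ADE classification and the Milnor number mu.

The Hessian of f at 0 is [[4, 0], [0, 4]] with rank 2, so corank 0. A Groebner basis of the Jacobian ideal J(f) in C{p,q} is {p, q}; counting standard monomials gives mu = 1. Corank 0: nondegenerate Morse point, so A_1.

Type A1, Milnor number mu = 1.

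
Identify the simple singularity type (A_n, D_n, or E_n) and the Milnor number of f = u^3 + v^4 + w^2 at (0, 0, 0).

The Hessian of f at 0 has rank 1. Corank 2; j^3 = u^3 is a perfect cube, so E-series; the 4-jet and mu = 6 give E_6.

Type E6, Milnor number mu = 6.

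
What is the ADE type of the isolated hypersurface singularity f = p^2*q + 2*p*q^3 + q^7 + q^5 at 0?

The Hessian of f at 0 has rank 0. Corank 2; j^3 = p^2*q has shape L^2 M (L != M), so D-series; mu = 8 gives D_8.

D_{8}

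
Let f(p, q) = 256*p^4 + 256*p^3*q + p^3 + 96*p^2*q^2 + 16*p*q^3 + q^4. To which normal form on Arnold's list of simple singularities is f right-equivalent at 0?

The Hessian of f at 0 has rank 0. Corank 2; j^3 = p^3 is a perfect cube, so E-series; the 4-jet and mu = 6 give E_6.

E_{6}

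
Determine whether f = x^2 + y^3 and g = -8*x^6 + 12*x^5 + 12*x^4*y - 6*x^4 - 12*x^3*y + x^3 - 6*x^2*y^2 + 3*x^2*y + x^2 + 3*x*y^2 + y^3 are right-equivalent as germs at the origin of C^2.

Yes.

The Hessian of f at 0 has rank 1. Corank 1: A-series; mu = 2 gives A_2. The Hessian of g at 0 has rank 1. Corank 1: A-series; mu = 2 gives A_2. Both have type A_2, hence right-equivalent.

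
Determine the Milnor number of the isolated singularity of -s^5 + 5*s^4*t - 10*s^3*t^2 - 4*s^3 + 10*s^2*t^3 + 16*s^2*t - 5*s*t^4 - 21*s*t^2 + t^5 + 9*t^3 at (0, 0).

6

The Hessian of f at 0 is [[0, 0], [0, 0]] with rank 0, so corank 2. A Groebner basis of the Jacobian ideal J(f) in C{s,t} is {-32*s*t/5 + t^4 + 48*t^2/5, s*t^2 - 3*t^3/2, s^2 - 5*s*t/2 + 3*t^2/2}; counting standard monomials gives mu = 6. Corank 2; j^3 = -(s - t)*(2*s - 3*t)^2 has shape L^2 M (L != M), so D-series; mu = 6 gives D_6.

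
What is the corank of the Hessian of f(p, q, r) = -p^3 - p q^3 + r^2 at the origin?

2

The Hessian at 0 is [[0, 0, 0], [0, 0, 0], [0, 0, 2]] of rank 1; hence corank 2.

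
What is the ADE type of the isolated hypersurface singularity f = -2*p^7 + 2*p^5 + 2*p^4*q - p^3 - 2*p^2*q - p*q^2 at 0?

D_{8}

The Hessian of f at 0 is [[0, 0], [0, 0]] with rank 0, so corank 2. A Groebner basis of the Jacobian ideal J(f) in C{p,q} is {3*p^2/2 + p*q^3 + 2*p*q + q^2/2, -5*p^2/3 - 7*p*q/3 + q^4 - 2*q^2/3, p^3 - 3*p*q^2 - 2*q^3, p^2*q + 2*p*q^2 + q^3}; counting standard monomials gives mu = 8. Corank 2; j^3 = -p*(p + q)^2 has shape L^2 M (L != M), so D-series; mu = 8 gives D_8.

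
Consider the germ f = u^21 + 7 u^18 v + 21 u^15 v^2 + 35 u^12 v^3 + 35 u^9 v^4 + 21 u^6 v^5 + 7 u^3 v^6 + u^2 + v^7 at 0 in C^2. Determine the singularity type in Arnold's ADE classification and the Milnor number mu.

The Hessian of f at 0 is [[2, 0], [0, 0]] with rank 1, so corank 1. A Groebner basis of the Jacobian ideal J(f) in C{u,v} is {v^6, u}; counting standard monomials gives mu = 6. Corank 1: A-series; mu = 6 gives A_6.

Type A6, Milnor number mu = 6.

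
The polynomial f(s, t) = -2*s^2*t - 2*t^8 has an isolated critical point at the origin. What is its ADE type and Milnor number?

Type D9, Milnor number mu = 9.

The Hessian of f at 0 is [[0, 0], [0, 0]] with rank 0, so corank 2. A Groebner basis of the Jacobian ideal J(f) in C{s,t} is {s^2/8 + t^7, s^3, s*t}; counting standard monomials gives mu = 9. Corank 2; j^3 = -2*s^2*t has shape L^2 M (L != M), so D-series; mu = 9 gives D_9.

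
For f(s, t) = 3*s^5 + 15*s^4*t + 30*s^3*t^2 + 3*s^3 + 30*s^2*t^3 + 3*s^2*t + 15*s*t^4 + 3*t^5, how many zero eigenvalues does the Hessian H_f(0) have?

Hessian at 0 has rank 0.

2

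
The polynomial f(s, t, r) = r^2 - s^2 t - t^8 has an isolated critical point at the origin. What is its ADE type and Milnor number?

Type D9, Milnor number mu = 9.

The Hessian of f at 0 has rank 1. Corank 2; j^3 = -s^2*t has shape L^2 M (L != M), so D-series; mu = 9 gives D_9.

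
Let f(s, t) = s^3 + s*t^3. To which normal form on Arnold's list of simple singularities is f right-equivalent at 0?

The Hessian of f at 0 has rank 0. Corank 2; j^3 = s^3 is a perfect cube, so E-series; the 4-jet and mu = 7 give E_7.

E_{7}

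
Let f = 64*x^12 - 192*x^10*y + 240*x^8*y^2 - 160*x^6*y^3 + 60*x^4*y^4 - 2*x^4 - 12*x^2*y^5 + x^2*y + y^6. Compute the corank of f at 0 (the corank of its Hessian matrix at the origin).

2

The Hessian at 0 is [[0, 0], [0, 0]] of rank 0; hence corank 2.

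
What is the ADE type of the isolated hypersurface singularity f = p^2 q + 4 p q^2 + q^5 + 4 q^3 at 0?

The Hessian of f at 0 has rank 0. Corank 2; j^3 = q*(p + 2*q)^2 has shape L^2 M (L != M), so D-series; mu = 6 gives D_6.

D_6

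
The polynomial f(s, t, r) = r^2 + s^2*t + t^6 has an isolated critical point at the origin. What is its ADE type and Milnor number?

Type D_{7}, Milnor number mu = 7.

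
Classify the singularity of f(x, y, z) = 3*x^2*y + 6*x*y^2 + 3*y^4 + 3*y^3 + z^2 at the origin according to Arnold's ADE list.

D5

The Hessian of f at 0 has rank 1. Corank 2; j^3 = 3*y*(x + y)^2 has shape L^2 M (L != M), so D-series; mu = 5 gives D_5.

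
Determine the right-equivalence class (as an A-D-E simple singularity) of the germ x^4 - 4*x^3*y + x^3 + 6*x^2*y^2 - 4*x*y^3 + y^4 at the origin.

E6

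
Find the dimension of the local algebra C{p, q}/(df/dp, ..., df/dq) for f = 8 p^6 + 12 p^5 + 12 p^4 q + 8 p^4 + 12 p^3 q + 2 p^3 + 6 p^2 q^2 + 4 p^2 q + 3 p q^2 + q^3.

The Hessian of f at 0 has rank 0. Corank 2; j^3 = (p + q)*(2*p^2 + 2*p*q + q^2) splits into three distinct lines over C (the quadratic factor has nonzero discriminant), so D_4.

4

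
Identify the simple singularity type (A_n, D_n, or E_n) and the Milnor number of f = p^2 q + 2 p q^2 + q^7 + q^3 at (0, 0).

The Hessian of f at 0 is [[0, 0], [0, 0]] with rank 0, so corank 2. A Groebner basis of the Jacobian ideal J(f) in C{p,q} is {p^2/7 + q^6 - q^2/7, p^3 + q^3, p*q + q^2}; counting standard monomials gives mu = 8. Corank 2; j^3 = q*(p + q)^2 has shape L^2 M (L != M), so D-series; mu = 8 gives D_8.

Type D8, Milnor number mu = 8.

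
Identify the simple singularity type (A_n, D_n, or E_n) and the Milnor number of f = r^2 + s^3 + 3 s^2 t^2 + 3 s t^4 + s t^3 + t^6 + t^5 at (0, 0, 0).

Type E_7, Milnor number mu = 7.

The Hessian of f at 0 is [[0, 0, 0], [0, 0, 0], [0, 0, 2]] with rank 1, so corank 2. A Groebner basis of the Jacobian ideal J(f) in C{s,t,r} is {-s^2 + t^4 - t^3/3, s^3, s^2*t + s^2/3 + t^3/9, s^2 + s*t^2 + t^3/3, r}; counting standard monomials gives mu = 7. Corank 2; j^3 = s^3 is a perfect cube, so E-series; the 4-jet and mu = 7 give E_7.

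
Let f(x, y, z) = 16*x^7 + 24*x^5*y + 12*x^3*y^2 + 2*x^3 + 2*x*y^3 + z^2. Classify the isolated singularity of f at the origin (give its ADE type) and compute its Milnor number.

Type E7, Milnor number mu = 7.

The Hessian of f at 0 has rank 1. Corank 2; j^3 = 2*x^3 is a perfect cube, so E-series; the 4-jet and mu = 7 give E_7.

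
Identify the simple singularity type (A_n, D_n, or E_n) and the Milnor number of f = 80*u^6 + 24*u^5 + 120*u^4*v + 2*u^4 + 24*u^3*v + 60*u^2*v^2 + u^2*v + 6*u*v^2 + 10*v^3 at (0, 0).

Type D_4, Milnor number mu = 4.

The Hessian of f at 0 has rank 0. Corank 2; j^3 = v*(u^2 + 6*u*v + 10*v^2) splits into three distinct lines over C (the quadratic factor has nonzero discriminant), so D_4.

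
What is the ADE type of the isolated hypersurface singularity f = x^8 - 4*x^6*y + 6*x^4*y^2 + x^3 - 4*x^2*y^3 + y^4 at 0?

E_6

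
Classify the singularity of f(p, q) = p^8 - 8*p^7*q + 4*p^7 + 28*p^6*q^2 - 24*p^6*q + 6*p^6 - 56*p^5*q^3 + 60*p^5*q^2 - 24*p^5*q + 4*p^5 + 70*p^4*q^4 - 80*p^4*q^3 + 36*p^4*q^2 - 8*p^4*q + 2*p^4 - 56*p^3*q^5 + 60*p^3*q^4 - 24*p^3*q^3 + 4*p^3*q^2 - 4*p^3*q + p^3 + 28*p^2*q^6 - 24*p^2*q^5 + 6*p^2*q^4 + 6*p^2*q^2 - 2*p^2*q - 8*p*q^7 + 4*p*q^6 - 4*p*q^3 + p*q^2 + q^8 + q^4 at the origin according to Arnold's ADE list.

D_{5}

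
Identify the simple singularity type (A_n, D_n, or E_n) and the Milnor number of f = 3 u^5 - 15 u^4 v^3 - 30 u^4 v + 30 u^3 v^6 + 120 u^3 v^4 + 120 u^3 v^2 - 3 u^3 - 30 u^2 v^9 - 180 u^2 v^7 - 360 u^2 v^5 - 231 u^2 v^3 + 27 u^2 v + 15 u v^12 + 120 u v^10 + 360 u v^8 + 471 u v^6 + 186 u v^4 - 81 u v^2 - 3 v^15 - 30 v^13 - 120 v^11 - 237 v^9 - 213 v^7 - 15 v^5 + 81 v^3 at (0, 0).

Type E_{8}, Milnor number mu = 8.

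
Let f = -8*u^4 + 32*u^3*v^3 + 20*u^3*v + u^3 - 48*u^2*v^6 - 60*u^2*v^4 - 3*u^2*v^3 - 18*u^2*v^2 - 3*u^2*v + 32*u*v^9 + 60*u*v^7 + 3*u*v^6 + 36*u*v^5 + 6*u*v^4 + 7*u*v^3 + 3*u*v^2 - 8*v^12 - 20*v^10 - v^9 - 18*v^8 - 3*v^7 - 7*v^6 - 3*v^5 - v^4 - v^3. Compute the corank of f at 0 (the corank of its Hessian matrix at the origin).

Hessian at 0 has rank 0.

2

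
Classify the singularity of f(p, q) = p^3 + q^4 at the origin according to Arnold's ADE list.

E6

The Hessian of f at 0 is [[0, 0], [0, 0]] with rank 0, so corank 2. A Groebner basis of the Jacobian ideal J(f) in C{p,q} is {q^3, p^2}; counting standard monomials gives mu = 6. Corank 2; j^3 = p^3 is a perfect cube, so E-series; the 4-jet and mu = 6 give E_6.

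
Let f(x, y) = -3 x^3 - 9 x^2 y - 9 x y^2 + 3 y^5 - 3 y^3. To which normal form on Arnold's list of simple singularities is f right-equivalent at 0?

E8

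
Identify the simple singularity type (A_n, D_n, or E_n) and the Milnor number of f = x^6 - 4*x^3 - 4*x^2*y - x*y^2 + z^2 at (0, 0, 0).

Type D7, Milnor number mu = 7.

The Hessian of f at 0 is [[0, 0, 0], [0, 0, 0], [0, 0, 2]] with rank 1, so corank 2. A Groebner basis of the Jacobian ideal J(f) in C{x,y,z} is {32*x*y/3 + y^5 + 16*y^2/3, x*y^2 + y^3/2, x^2 + x*y/2, z}; counting standard monomials gives mu = 7. Corank 2; j^3 = -x*(2*x + y)^2 has shape L^2 M (L != M), so D-series; mu = 7 gives D_7.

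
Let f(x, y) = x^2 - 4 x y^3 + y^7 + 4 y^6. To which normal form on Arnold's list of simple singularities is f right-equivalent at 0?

A_{6}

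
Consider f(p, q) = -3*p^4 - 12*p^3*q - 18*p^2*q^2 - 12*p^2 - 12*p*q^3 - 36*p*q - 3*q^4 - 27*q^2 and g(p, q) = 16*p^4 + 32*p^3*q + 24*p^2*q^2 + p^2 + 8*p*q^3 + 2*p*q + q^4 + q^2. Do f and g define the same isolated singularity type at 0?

Yes.

The Hessian of f at 0 has rank 1. Corank 1: A-series; mu = 3 gives A_3. The Hessian of g at 0 has rank 1. Corank 1: A-series; mu = 3 gives A_3. Both have type A_3, hence right-equivalent.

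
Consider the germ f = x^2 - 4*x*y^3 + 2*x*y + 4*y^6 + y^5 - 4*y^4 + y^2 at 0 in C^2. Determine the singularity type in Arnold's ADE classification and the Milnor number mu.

The Hessian of f at 0 has rank 1. Corank 1: A-series; mu = 4 gives A_4.

Type A_4, Milnor number mu = 4.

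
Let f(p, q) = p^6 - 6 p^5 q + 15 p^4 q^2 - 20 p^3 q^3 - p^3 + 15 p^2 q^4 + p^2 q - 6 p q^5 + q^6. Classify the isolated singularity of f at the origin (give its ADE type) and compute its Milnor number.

The Hessian of f at 0 has rank 0. Corank 2; j^3 = -p^2*(p - q) has shape L^2 M (L != M), so D-series; mu = 7 gives D_7.

Type D7, Milnor number mu = 7.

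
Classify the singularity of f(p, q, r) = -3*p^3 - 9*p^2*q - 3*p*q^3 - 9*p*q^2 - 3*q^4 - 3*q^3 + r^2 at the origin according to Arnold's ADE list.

E_{7}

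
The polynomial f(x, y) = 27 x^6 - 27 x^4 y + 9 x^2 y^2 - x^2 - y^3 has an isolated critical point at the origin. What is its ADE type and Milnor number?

Type A2, Milnor number mu = 2.

The Hessian of f at 0 has rank 1. Corank 1: A-series; mu = 2 gives A_2.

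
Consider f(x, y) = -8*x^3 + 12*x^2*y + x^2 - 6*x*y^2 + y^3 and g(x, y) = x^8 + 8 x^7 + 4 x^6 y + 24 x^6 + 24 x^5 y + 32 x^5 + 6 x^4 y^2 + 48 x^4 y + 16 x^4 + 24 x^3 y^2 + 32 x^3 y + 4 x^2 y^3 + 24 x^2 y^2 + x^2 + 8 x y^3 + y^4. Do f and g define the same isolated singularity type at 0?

The Hessian of f at 0 has rank 1. Corank 1: A-series; mu = 2 gives A_2. The Hessian of g at 0 has rank 1. Corank 1: A-series; mu = 3 gives A_3. f is A_2 but g is A_3, hence not right-equivalent.

No.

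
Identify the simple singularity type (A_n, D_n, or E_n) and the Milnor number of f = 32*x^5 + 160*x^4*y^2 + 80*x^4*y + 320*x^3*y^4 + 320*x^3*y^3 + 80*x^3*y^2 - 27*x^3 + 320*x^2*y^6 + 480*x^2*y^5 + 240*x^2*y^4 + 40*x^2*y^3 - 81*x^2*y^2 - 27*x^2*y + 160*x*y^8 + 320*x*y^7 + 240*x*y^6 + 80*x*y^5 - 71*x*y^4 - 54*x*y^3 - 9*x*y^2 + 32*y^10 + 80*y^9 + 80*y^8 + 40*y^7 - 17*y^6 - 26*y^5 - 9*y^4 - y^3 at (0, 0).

Type E_{8}, Milnor number mu = 8.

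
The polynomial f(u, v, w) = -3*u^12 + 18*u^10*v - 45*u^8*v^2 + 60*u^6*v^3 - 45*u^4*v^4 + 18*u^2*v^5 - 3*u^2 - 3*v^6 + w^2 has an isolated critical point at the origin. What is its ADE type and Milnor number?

The Hessian of f at 0 has rank 2. Corank 1: A-series; mu = 5 gives A_5.

Type A_{5}, Milnor number mu = 5.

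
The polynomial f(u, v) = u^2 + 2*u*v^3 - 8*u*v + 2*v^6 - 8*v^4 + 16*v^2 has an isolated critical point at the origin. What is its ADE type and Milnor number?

Type A5, Milnor number mu = 5.

The Hessian of f at 0 has rank 1. Corank 1: A-series; mu = 5 gives A_5.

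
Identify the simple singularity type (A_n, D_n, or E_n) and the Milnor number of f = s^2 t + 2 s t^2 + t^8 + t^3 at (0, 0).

The Hessian of f at 0 has rank 0. Corank 2; j^3 = t*(s + t)^2 has shape L^2 M (L != M), so D-series; mu = 9 gives D_9.

Type D_9, Milnor number mu = 9.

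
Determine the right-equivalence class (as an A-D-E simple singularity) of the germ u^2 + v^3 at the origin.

A2

The Hessian of f at 0 is [[2, 0], [0, 0]] with rank 1, so corank 1. A Groebner basis of the Jacobian ideal J(f) in C{u,v} is {v^2, u}; counting standard monomials gives mu = 2. Corank 1: A-series; mu = 2 gives A_2.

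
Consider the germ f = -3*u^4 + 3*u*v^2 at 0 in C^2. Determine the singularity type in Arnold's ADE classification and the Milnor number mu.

Type D_5, Milnor number mu = 5.

The Hessian of f at 0 has rank 0. Corank 2; j^3 = 3*u*v^2 has shape L^2 M (L != M), so D-series; mu = 5 gives D_5.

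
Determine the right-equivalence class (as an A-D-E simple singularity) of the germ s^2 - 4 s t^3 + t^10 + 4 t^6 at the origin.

A_9

The Hessian of f at 0 is [[2, 0], [0, 0]] with rank 1, so corank 1. A Groebner basis of the Jacobian ideal J(f) in C{s,t} is {s^3, -s/2 + t^3}; counting standard monomials gives mu = 9. Corank 1: A-series; mu = 9 gives A_9.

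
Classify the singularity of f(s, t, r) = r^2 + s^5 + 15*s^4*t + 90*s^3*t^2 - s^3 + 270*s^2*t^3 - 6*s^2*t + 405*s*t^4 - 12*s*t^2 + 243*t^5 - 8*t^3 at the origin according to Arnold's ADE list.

The Hessian of f at 0 has rank 1. Corank 2; j^3 = -(s + 2*t)^3 is a perfect cube, so E-series; the 5-jet and mu = 8 give E_8.

E8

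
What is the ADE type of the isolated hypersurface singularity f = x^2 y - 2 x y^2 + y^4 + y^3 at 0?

D5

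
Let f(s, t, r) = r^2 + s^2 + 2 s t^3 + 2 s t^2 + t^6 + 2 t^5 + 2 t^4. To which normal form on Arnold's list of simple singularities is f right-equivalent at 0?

A_{3}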